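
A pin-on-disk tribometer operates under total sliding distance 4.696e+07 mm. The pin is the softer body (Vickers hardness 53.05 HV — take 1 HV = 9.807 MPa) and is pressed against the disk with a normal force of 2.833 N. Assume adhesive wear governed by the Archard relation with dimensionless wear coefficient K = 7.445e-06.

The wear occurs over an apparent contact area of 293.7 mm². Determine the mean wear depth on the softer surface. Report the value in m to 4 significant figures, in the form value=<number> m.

Intermediate values are printed rounded; all working math runs at full precision; one last rounding to 4 significant figures.
Convert: The distance L = 4.696e+07 mm = 4.696e+04 m.
Convert: Hardness H = 53.05 HV × 9.807 MPa/HV = 520.3 MPa = 5.203e+08 Pa.
Convert: Contact area A = 293.7 mm² = 2.937e-04 m².
In SI base units: W = 2.833 N, H = 5.203e+08 Pa, K = 7.445e-06.
Worn volume V = K·W·L/H = 7.445e-06 · 2.833 · 4.696e+04 / 5.203e+08 = 1.904e-09 m³.
Depth h = V/A = 1.904e-09 / 2.937e-04 = 6.482e-06 m.

value=6.482e-06 m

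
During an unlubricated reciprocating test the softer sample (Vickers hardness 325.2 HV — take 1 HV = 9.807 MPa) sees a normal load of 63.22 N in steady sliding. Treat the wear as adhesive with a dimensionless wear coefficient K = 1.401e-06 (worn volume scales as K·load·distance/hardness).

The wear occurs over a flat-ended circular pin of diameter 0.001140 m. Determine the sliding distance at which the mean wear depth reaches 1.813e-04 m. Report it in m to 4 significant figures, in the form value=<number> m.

value=6663 m

Each operation carries exact precision. Intermediates appear rounded — rounded just once: four significant figures.
Hardness H = 325.2 HV × 9.807 MPa/HV = 3189 MPa = 3.189e+09 Pa.
Contact area A = π·d²/4 = π·(0.001140 m)²/4 = 1.021e-06 m².
In SI base units: W = 63.22 N, H = 3.189e+09 Pa, K = 1.401e-06.
Permissible volume V_lim = h_lim·A = 1.813e-04 · 1.021e-06 = 1.851e-10 m³.
Inverting, life L = V_lim·H/(K·W) = 1.851e-10 · 3.189e+09 / (1.401e-06 · 63.22) = 6663 m.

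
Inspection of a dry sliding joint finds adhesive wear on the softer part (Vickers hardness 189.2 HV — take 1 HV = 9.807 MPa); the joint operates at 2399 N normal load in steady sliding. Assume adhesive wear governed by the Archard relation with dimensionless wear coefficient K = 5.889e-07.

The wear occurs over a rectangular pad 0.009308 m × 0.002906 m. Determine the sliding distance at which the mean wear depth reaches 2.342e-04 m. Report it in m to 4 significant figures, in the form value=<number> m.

The computation holds full float precision; intermediate values are shown rounded; one last rounding to 4 significant digits.
Hardness H = 189.2 HV × 9.807 MPa/HV = 1855 MPa = 1.855e+09 Pa.
Contact area A = 0.009308 m × 0.002906 m = 2.705e-05 m².
In SI base units: W = 2399 N, H = 1.855e+09 Pa, K = 5.889e-07.
Limit volume V_lim = h_lim·A = 2.342e-04 · 2.705e-05 = 6.335e-09 m³.
Life L = V_lim·H/(K·W) = 6.335e-09 · 1.855e+09 / (5.889e-07 · 2399) = 8320 m.

value=8320 m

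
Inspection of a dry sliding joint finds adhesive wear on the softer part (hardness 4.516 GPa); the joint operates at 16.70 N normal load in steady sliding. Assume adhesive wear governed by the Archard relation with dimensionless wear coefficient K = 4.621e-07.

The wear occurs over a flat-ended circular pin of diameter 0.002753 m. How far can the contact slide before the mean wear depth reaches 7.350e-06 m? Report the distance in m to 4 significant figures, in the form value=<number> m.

Displayed values are rounded, and all working math holds full precision. Rounded just once: four significant digits.
Hardness H = 4.516 GPa = 4.516e+09 Pa.
Contact area A = π·d²/4 = π·(0.002753 m)²/4 = 5.953e-06 m².
In SI base units, W = 16.70 N, H = 4.516e+09 Pa, K = 4.621e-07.
Volume at the limit: V_lim = h_lim·A = 7.350e-06 · 5.953e-06 = 4.375e-11 m³.
Sliding life L = V_lim·H/(K·W) = 4.375e-11 · 4.516e+09 / (4.621e-07 · 16.70) = 2.560e+04 m.

value=2.560e+04 m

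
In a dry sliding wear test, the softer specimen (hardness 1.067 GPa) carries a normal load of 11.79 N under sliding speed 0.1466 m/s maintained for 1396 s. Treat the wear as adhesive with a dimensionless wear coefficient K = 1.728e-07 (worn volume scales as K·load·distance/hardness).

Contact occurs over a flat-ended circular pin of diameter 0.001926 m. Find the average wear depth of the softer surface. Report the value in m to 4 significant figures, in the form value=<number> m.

All arithmetic holds full float precision; intermediates are displayed rounded, and a single final rounding to 4 significant digits.
Convert: Total distance L = v·t = 0.1466 m/s × 1396 s = 204.7 m.
Convert: Hardness H = 1.067 GPa = 1.067e+09 Pa.
Convert: Contact area A = π·d²/4 = π·(0.001926 m)²/4 = 2.913e-06 m².
Restated in SI base units: W = 11.79 N, H = 1.067e+09 Pa, K = 1.728e-07.
Archard volume V = K·W·L/H = 1.728e-07 · 11.79 · 204.7 / 1.067e+09 = 3.908e-13 m³.
Mean wear depth h = V/A = 3.908e-13 / 2.913e-06 = 1.341e-07 m.

value=1.341e-07 m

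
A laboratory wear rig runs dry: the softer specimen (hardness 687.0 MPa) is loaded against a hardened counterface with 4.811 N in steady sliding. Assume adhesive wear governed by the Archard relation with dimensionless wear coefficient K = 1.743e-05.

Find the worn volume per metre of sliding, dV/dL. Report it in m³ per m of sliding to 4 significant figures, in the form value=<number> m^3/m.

value=1.221e-13 m^3/m

Intermediate values appear rounded. The algebra runs at full precision. Rounded once at the end, at 4 significant figures.
Hardness H = 687.0 MPa = 6.870e+08 Pa.
Working in SI base units: W = 4.811 N, H = 6.870e+08 Pa, K = 1.743e-05.
The wear rate dV/dL = K·W/H — distance-free: 1.743e-05 · 4.811 / 6.870e+08 = 1.221e-13 m³/m.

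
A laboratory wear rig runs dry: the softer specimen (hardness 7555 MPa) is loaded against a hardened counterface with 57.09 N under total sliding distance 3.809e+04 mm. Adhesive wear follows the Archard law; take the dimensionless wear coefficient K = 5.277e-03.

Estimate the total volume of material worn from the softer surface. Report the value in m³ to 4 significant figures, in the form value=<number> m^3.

Intermediates appear rounded; all arithmetic maintains full precision — a single final rounding: 4 significant figures.
Convert: Distance covered L = 3.809e+04 mm = 38.09 m.
Convert: Hardness H = 7555 MPa = 7.555e+09 Pa.
Working in SI base units: W = 57.09 N, H = 7.555e+09 Pa, K = 5.277e-03.
Archard volume V = K·W·L/H = 5.277e-03 · 57.09 · 38.09 / 7.555e+09 = 1.519e-09 m³.

value=1.519e-09 m^3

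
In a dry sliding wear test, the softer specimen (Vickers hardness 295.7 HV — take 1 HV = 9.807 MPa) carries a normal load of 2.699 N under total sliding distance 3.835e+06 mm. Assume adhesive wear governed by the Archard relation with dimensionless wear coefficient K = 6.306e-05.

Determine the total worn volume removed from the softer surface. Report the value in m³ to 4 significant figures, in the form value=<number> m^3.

All working math carries exact precision. The intermediates appear rounded. Rounded just once to 4 significant digits.
Total distance L = 3.835e+06 mm = 3835 m.
Hardness H = 295.7 HV × 9.807 MPa/HV = 2900 MPa = 2.900e+09 Pa.
In SI base units: W = 2.699 N, H = 2.900e+09 Pa, K = 6.306e-05.
Wear volume V = K·W·L/H = 6.306e-05 · 2.699 · 3835 / 2.900e+09 = 2.251e-10 m³.

value=2.251e-10 m^3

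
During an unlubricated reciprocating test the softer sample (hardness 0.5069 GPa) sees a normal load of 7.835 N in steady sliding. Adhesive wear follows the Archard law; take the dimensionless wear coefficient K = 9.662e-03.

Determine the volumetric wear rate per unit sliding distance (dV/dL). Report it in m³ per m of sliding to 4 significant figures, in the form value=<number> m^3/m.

value=1.493e-10 m^3/m

The computation runs at full float precision; displayed values are rounded — one last rounding: 4 significant figures.
Convert: Hardness H = 0.5069 GPa = 5.069e+08 Pa.
Restated in SI base units: W = 7.835 N, H = 5.069e+08 Pa, K = 9.662e-03.
Volumetric rate dV/dL = K·W/H — distance-free: 9.662e-03 · 7.835 / 5.069e+08 = 1.493e-10 m³/m.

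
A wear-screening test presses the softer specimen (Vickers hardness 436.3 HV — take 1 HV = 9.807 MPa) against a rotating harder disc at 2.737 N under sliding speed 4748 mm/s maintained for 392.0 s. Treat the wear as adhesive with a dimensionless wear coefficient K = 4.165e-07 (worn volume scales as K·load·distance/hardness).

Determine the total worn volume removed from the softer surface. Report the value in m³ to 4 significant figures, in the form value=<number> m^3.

The computation holds full float precision. Intermediates are printed rounded; rounded once at the end, at four significant figures.
Convert: Sliding speed v = 4748 mm/s = 4.748 m/s. Distance covered L = v·t = 4.748 m/s × 392.0 s = 1861 m.
Convert: Hardness H = 436.3 HV × 9.807 MPa/HV = 4279 MPa = 4.279e+09 Pa.
In SI base units, W = 2.737 N, H = 4.279e+09 Pa, K = 4.165e-07.
Archard relation: V = K·W·L/H = 4.165e-07 · 2.737 · 1861 / 4.279e+09 = 4.959e-13 m³.

value=4.959e-13 m^3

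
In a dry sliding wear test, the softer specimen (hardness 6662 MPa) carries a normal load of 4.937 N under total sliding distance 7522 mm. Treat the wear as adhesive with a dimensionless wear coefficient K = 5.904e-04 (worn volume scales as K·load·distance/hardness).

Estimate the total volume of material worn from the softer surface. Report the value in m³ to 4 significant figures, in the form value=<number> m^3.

value=3.291e-12 m^3

Intermediate values are printed rounded — the computation runs at full precision — rounded once at the end to four significant figures.
Convert: Total distance L = 7522 mm = 7.522 m.
Convert: Hardness H = 6662 MPa = 6.662e+09 Pa.
In SI base units: W = 4.937 N, H = 6.662e+09 Pa, K = 5.904e-04.
Worn volume V = K·W·L/H = 5.904e-04 · 4.937 · 7.522 / 6.662e+09 = 3.291e-12 m³.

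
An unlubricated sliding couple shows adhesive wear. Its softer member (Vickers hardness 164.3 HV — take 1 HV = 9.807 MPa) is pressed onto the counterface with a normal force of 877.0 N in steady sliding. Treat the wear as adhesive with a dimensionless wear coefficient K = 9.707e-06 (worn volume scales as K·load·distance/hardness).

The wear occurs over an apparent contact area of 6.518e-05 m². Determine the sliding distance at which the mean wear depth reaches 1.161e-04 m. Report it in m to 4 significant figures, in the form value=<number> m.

Intermediate values are displayed rounded; each operation maintains full float precision. Rounded just once: four significant digits.
Convert: Hardness H = 164.3 HV × 9.807 MPa/HV = 1611 MPa = 1.611e+09 Pa.
Working in SI base units: W = 877.0 N, H = 1.611e+09 Pa, K = 9.707e-06.
Limit volume V_lim = h_lim·A = 1.161e-04 · 6.518e-05 = 7.567e-09 m³.
So the life L = V_lim·H/(K·W) = 7.567e-09 · 1.611e+09 / (9.707e-06 · 877.0) = 1432 m.

value=1432 m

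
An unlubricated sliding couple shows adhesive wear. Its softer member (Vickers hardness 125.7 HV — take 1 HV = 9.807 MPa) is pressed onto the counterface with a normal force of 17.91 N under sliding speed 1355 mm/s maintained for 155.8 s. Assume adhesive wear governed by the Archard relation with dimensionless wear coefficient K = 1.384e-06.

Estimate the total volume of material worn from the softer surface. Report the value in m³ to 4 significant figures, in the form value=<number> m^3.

value=4.245e-12 m^3

All arithmetic carries full precision. The intermediates are printed rounded — one last rounding: 4 significant figures.
Convert: Sliding speed v = 1355 mm/s = 1.355 m/s. Sliding distance L = v·t = 1.355 m/s × 155.8 s = 211.1 m.
Convert: Hardness H = 125.7 HV × 9.807 MPa/HV = 1233 MPa = 1.233e+09 Pa.
Restated in SI base units: W = 17.91 N, H = 1.233e+09 Pa, K = 1.384e-06.
Archard relation: V = K·W·L/H = 1.384e-06 · 17.91 · 211.1 / 1.233e+09 = 4.245e-12 m³.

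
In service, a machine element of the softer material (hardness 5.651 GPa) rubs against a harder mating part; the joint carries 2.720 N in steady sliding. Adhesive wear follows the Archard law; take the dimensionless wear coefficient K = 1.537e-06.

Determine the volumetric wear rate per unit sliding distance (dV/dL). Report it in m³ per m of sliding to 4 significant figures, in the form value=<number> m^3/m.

value=7.398e-16 m^3/m

Shown intermediates are rounded — the algebra holds full precision. Rounded just once, at 4 significant figures.
Hardness H = 5.651 GPa = 5.651e+09 Pa.
Restated in SI base units: W = 2.720 N, H = 5.651e+09 Pa, K = 1.537e-06.
Rate of wear dV/dL = K·W/H, so: 1.537e-06 · 2.720 / 5.651e+09 = 7.398e-16 m³/m.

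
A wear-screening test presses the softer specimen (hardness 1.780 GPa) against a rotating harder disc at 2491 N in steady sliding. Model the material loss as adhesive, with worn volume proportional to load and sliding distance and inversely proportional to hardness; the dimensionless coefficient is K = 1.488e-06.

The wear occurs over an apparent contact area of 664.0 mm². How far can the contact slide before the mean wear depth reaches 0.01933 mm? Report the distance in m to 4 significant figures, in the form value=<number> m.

value=6164 m

All arithmetic keeps full precision. Intermediates appear rounded; rounded just once: four significant digits.
Hardness H = 1.780 GPa = 1.780e+09 Pa.
Contact area A = 664.0 mm² = 6.640e-04 m².
Depth limit h_lim = 0.01933 mm = 1.933e-05 m.
As SI base values: W = 2491 N, H = 1.780e+09 Pa, K = 1.488e-06.
Limit volume V_lim = h_lim·A = 1.933e-05 · 6.640e-04 = 1.284e-08 m³.
Thus life L = V_lim·H/(K·W) = 1.284e-08 · 1.780e+09 / (1.488e-06 · 2491) = 6164 m.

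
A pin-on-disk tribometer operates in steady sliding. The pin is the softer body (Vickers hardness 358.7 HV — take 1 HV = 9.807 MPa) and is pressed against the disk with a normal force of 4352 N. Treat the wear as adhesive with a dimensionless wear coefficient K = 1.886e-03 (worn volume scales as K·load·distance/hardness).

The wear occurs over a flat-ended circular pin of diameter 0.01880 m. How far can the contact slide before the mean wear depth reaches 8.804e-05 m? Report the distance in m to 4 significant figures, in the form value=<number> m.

Intermediates are displayed rounded; the algebra runs at full float precision, and a single final rounding, at 4 significant digits.
Convert: Hardness H = 358.7 HV × 9.807 MPa/HV = 3518 MPa = 3.518e+09 Pa.
Convert: Contact area A = π·d²/4 = π·(0.01880 m)²/4 = 2.776e-04 m².
In SI base units: W = 4352 N, H = 3.518e+09 Pa, K = 1.886e-03.
Permissible volume V_lim = h_lim·A = 8.804e-05 · 2.776e-04 = 2.444e-08 m³.
So the life L = V_lim·H/(K·W) = 2.444e-08 · 3.518e+09 / (1.886e-03 · 4352) = 10.47 m.

value=10.47 m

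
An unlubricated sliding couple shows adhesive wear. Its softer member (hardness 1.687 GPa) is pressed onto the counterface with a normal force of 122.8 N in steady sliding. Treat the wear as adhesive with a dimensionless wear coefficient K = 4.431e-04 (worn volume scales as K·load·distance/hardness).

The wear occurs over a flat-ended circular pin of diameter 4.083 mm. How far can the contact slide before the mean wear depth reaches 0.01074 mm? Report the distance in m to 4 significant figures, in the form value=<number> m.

value=4.360 m

Each operation carries full precision — the intermediates appear rounded; rounded just once, at 4 significant figures.
Convert: Hardness H = 1.687 GPa = 1.687e+09 Pa.
Convert: Pin diameter d = 4.083 mm = 0.004083 m. Contact area A = π·d²/4 = π·(0.004083 m)²/4 = 1.309e-05 m².
Convert: Depth limit h_lim = 0.01074 mm = 1.074e-05 m.
Restated in SI base units: W = 122.8 N, H = 1.687e+09 Pa, K = 4.431e-04.
Limit volume V_lim = h_lim·A = 1.074e-05 · 1.309e-05 = 1.406e-10 m³.
So the life L = V_lim·H/(K·W) = 1.406e-10 · 1.687e+09 / (4.431e-04 · 122.8) = 4.360 m.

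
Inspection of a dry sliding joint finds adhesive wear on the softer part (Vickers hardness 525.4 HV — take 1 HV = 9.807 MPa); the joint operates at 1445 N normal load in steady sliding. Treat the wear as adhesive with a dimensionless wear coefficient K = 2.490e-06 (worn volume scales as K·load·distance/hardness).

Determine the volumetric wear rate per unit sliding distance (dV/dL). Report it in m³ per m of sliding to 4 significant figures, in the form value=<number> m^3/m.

Shown intermediates are rounded, and the computation runs at full precision; one last rounding to four significant digits.
Convert: Hardness H = 525.4 HV × 9.807 MPa/HV = 5153 MPa = 5.153e+09 Pa.
Restated in SI base units: W = 1445 N, H = 5.153e+09 Pa, K = 2.490e-06.
The wear rate dV/dL = K·W/H, per unit distance: 2.490e-06 · 1445 / 5.153e+09 = 6.983e-13 m³/m.

value=6.983e-13 m^3/m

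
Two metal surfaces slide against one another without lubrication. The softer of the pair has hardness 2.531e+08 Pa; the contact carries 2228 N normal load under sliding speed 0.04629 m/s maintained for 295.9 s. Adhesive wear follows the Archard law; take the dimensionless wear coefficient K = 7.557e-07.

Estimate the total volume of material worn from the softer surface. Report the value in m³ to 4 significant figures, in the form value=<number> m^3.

Every step maintains full precision — intermediate values are shown rounded. Rounded once at the end, at 4 significant digits.
Distance L = v·t = 0.04629 m/s × 295.9 s = 13.70 m.
Working in SI base units: W = 2228 N, H = 2.531e+08 Pa, K = 7.557e-07.
Volume removed: V = K·W·L/H = 7.557e-07 · 2228 · 13.70 / 2.531e+08 = 9.112e-11 m³.

value=9.112e-11 m^3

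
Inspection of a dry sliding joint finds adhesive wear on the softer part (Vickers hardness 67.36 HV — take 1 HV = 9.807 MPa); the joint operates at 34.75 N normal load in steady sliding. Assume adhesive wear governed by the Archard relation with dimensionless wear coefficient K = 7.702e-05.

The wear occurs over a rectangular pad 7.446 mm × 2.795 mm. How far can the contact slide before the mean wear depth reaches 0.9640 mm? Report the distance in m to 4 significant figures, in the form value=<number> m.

value=4952 m

All working math holds full float precision. Intermediate values are printed rounded, and rounded just once to 4 significant digits.
Hardness H = 67.36 HV × 9.807 MPa/HV = 660.6 MPa = 6.606e+08 Pa.
Pad sides 7.446 mm × 2.795 mm = 0.007446 m × 0.002795 m. Contact area A = 0.007446 m × 0.002795 m = 2.081e-05 m².
Depth limit h_lim = 0.9640 mm = 9.640e-04 m.
In SI base units, W = 34.75 N, H = 6.606e+08 Pa, K = 7.702e-05.
Volume at the limit: V_lim = h_lim·A = 9.640e-04 · 2.081e-05 = 2.006e-08 m³.
Inverting, life L = V_lim·H/(K·W) = 2.006e-08 · 6.606e+08 / (7.702e-05 · 34.75) = 4952 m.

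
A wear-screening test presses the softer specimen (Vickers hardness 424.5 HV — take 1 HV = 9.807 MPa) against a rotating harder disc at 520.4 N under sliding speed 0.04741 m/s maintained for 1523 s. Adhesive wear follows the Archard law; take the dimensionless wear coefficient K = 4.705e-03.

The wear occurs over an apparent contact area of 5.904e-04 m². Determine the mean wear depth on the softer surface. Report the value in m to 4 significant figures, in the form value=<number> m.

value=7.193e-05 m

Each operation holds exact precision; shown intermediates are rounded. Rounded once at the end to 4 significant digits.
Distance covered L = v·t = 0.04741 m/s × 1523 s = 72.21 m.
Hardness H = 424.5 HV × 9.807 MPa/HV = 4163 MPa = 4.163e+09 Pa.
In SI base units: W = 520.4 N, H = 4.163e+09 Pa, K = 4.705e-03.
Volume removed: V = K·W·L/H = 4.705e-03 · 520.4 · 72.21 / 4.163e+09 = 4.247e-08 m³.
Depth of wear h = V/A = 4.247e-08 / 5.904e-04 = 7.193e-05 m.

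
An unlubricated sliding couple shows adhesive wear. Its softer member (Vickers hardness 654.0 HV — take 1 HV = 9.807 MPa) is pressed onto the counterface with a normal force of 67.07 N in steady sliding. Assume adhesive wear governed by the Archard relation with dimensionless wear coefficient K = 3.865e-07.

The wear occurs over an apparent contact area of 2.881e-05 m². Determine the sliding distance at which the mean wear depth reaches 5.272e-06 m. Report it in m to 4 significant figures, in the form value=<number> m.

The algebra carries exact precision, and displayed values are rounded, and rounded just once: 4 significant digits.
Hardness H = 654.0 HV × 9.807 MPa/HV = 6414 MPa = 6.414e+09 Pa.
As SI base values: W = 67.07 N, H = 6.414e+09 Pa, K = 3.865e-07.
Limit volume V_lim = h_lim·A = 5.272e-06 · 2.881e-05 = 1.519e-10 m³.
Life L = V_lim·H/(K·W) = 1.519e-10 · 6.414e+09 / (3.865e-07 · 67.07) = 3.758e+04 m.

value=3.758e+04 m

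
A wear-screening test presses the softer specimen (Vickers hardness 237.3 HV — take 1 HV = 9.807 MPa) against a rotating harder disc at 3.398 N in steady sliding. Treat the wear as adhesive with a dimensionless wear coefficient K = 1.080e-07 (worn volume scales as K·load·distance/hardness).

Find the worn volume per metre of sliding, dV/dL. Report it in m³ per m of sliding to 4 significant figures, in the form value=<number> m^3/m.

Every step holds exact precision — the intermediates are displayed rounded. Rounded once at the end, at 4 significant figures.
Convert: Hardness H = 237.3 HV × 9.807 MPa/HV = 2327 MPa = 2.327e+09 Pa.
In SI base units, W = 3.398 N, H = 2.327e+09 Pa, K = 1.080e-07.
Rate of wear dV/dL = K·W/H, so: 1.080e-07 · 3.398 / 2.327e+09 = 1.577e-16 m³/m.

value=1.577e-16 m^3/m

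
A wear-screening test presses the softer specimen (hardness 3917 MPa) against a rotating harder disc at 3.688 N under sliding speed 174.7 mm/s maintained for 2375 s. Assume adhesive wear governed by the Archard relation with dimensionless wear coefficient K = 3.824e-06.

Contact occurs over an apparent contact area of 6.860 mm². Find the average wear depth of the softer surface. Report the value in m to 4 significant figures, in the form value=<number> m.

Intermediate values are displayed rounded — every step runs at exact precision; rounded just once to four significant digits.
Convert: Sliding speed v = 174.7 mm/s = 0.1747 m/s. Sliding distance L = v·t = 0.1747 m/s × 2375 s = 414.9 m.
Convert: Hardness H = 3917 MPa = 3.917e+09 Pa.
Convert: Contact area A = 6.860 mm² = 6.860e-06 m².
As SI base values: W = 3.688 N, H = 3.917e+09 Pa, K = 3.824e-06.
Wear volume V = K·W·L/H = 3.824e-06 · 3.688 · 414.9 / 3.917e+09 = 1.494e-12 m³.
Mean depth h = V/A = 1.494e-12 / 6.860e-06 = 2.178e-07 m.

value=2.178e-07 m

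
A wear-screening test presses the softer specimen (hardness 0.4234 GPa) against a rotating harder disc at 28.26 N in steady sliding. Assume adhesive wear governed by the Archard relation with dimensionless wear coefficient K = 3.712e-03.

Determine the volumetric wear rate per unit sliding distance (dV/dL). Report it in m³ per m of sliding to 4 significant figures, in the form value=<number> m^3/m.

value=2.478e-10 m^3/m

Intermediate values appear rounded, and the algebra maintains full float precision; rounded just once, at four significant digits.
Hardness H = 0.4234 GPa = 4.234e+08 Pa.
Collected in SI base units: W = 28.26 N, H = 4.234e+08 Pa, K = 3.712e-03.
Rate of wear dV/dL = K·W/H: 3.712e-03 · 28.26 / 4.234e+08 = 2.478e-10 m³/m.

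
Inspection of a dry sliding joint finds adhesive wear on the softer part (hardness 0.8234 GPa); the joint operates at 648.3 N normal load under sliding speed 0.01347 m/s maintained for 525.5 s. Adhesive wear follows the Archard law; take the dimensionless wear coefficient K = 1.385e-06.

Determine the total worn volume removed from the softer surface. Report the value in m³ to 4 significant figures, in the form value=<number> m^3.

Printed values are rounded. Each operation carries full float precision — a single final rounding to four significant digits.
Path length L = v·t = 0.01347 m/s × 525.5 s = 7.078 m.
Hardness H = 0.8234 GPa = 8.234e+08 Pa.
In SI base units: W = 648.3 N, H = 8.234e+08 Pa, K = 1.385e-06.
Archard volume V = K·W·L/H = 1.385e-06 · 648.3 · 7.078 / 8.234e+08 = 7.719e-12 m³.

value=7.719e-12 m^3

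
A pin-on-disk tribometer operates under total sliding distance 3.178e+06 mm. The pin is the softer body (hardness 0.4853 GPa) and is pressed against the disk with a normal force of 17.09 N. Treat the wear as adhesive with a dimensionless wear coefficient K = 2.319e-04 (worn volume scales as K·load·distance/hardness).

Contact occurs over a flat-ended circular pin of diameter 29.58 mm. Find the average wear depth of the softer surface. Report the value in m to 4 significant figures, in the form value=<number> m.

All working math maintains exact precision, and the intermediates are displayed rounded, and rounded just once, at four significant digits.
Total distance L = 3.178e+06 mm = 3178 m.
Hardness H = 0.4853 GPa = 4.853e+08 Pa.
Pin diameter d = 29.58 mm = 0.02958 m. Contact area A = π·d²/4 = π·(0.02958 m)²/4 = 6.872e-04 m².
Collected in SI base units: W = 17.09 N, H = 4.853e+08 Pa, K = 2.319e-04.
Wear volume V = K·W·L/H = 2.319e-04 · 17.09 · 3178 / 4.853e+08 = 2.595e-08 m³.
Mean depth h = V/A = 2.595e-08 / 6.872e-04 = 3.777e-05 m.

value=3.777e-05 m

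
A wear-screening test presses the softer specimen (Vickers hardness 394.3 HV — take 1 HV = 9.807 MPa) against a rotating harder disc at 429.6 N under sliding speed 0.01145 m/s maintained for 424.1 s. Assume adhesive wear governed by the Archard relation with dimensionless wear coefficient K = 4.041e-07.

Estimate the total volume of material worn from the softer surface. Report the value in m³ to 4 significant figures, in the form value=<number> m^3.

value=2.180e-13 m^3

Intermediate values are displayed rounded; every step runs at full float precision. Rounded once at the end, at four significant figures.
Distance covered L = v·t = 0.01145 m/s × 424.1 s = 4.856 m.
Hardness H = 394.3 HV × 9.807 MPa/HV = 3867 MPa = 3.867e+09 Pa.
In SI base units: W = 429.6 N, H = 3.867e+09 Pa, K = 4.041e-07.
The Archard volume V = K·W·L/H = 4.041e-07 · 429.6 · 4.856 / 3.867e+09 = 2.180e-13 m³.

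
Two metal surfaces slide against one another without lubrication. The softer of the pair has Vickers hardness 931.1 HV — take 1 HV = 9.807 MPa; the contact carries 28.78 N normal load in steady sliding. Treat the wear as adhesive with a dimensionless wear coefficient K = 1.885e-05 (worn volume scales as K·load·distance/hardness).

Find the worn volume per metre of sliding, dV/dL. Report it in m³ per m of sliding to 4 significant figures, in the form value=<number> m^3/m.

value=5.941e-14 m^3/m

Intermediate values are shown rounded, and all arithmetic maintains exact precision; rounded once at the end, at 4 significant figures.
Convert: Hardness H = 931.1 HV × 9.807 MPa/HV = 9131 MPa = 9.131e+09 Pa.
In SI base units, W = 28.78 N, H = 9.131e+09 Pa, K = 1.885e-05.
Rate of wear dV/dL = K·W/H (no L dependence): 1.885e-05 · 28.78 / 9.131e+09 = 5.941e-14 m³/m.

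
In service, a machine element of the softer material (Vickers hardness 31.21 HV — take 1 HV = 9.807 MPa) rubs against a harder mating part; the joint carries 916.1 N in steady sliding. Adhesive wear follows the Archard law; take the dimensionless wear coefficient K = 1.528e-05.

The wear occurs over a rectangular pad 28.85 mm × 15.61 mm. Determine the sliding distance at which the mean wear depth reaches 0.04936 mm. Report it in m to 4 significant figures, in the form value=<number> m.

Every step holds full precision. Intermediate values are printed rounded. Rounded once at the end, at four significant figures.
Convert: Hardness H = 31.21 HV × 9.807 MPa/HV = 306.1 MPa = 3.061e+08 Pa.
Convert: Pad sides 28.85 mm × 15.61 mm = 0.02885 m × 0.01561 m. Contact area A = 0.02885 m × 0.01561 m = 4.503e-04 m².
Convert: Depth limit h_lim = 0.04936 mm = 4.936e-05 m.
Restated in SI base units: W = 916.1 N, H = 3.061e+08 Pa, K = 1.528e-05.
Permissible volume V_lim = h_lim·A = 4.936e-05 · 4.503e-04 = 2.223e-08 m³.
Inverting, life L = V_lim·H/(K·W) = 2.223e-08 · 3.061e+08 / (1.528e-05 · 916.1) = 486.1 m.

value=486.1 m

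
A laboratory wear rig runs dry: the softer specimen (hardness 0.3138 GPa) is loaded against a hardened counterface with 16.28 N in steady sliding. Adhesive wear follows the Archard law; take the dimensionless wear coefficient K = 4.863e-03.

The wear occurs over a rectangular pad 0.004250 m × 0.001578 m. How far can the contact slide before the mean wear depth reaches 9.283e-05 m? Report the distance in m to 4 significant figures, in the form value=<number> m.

Intermediates are shown rounded; all arithmetic runs at exact precision, and a lone final rounding: 4 significant figures.
Convert: Hardness H = 0.3138 GPa = 3.138e+08 Pa.
Convert: Contact area A = 0.004250 m × 0.001578 m = 6.707e-06 m².
In SI base units: W = 16.28 N, H = 3.138e+08 Pa, K = 4.863e-03.
At the depth limit, V_lim = h_lim·A = 9.283e-05 · 6.707e-06 = 6.226e-10 m³.
Inverting, life L = V_lim·H/(K·W) = 6.226e-10 · 3.138e+08 / (4.863e-03 · 16.28) = 2.468 m.

value=2.468 m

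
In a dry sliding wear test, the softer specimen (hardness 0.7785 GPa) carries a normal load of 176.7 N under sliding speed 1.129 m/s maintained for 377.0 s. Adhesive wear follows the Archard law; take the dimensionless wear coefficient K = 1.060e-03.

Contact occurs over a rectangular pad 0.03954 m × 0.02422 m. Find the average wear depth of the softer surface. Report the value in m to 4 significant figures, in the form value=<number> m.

value=1.069e-04 m

Intermediates are shown rounded. The algebra holds exact precision, and rounded once at the end to 4 significant figures.
Distance L = v·t = 1.129 m/s × 377.0 s = 425.6 m.
Hardness H = 0.7785 GPa = 7.785e+08 Pa.
Contact area A = 0.03954 m × 0.02422 m = 9.577e-04 m².
Working in SI base units: W = 176.7 N, H = 7.785e+08 Pa, K = 1.060e-03.
Apply Archard: V = K·W·L/H = 1.060e-03 · 176.7 · 425.6 / 7.785e+08 = 1.024e-07 m³.
Average depth h = V/A = 1.024e-07 / 9.577e-04 = 1.069e-04 m.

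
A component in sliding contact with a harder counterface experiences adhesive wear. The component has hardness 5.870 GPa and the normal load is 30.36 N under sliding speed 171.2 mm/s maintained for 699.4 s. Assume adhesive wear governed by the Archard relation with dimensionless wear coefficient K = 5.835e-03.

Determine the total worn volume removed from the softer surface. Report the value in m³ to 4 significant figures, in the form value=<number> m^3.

All arithmetic maintains full float precision. Intermediate values are displayed rounded. Rounded once at the end, at 4 significant digits.
Convert: Sliding speed v = 171.2 mm/s = 0.1712 m/s. The distance L = v·t = 0.1712 m/s × 699.4 s = 119.7 m.
Convert: Hardness H = 5.870 GPa = 5.870e+09 Pa.
Expressed in SI base units: W = 30.36 N, H = 5.870e+09 Pa, K = 5.835e-03.
Apply Archard: V = K·W·L/H = 5.835e-03 · 30.36 · 119.7 / 5.870e+09 = 3.614e-09 m³.

value=3.614e-09 m^3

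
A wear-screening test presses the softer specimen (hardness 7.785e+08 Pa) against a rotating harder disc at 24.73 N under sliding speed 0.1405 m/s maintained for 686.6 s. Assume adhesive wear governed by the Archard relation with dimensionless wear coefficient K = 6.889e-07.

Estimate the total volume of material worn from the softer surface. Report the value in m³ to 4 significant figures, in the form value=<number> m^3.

value=2.111e-12 m^3

All working math runs at full precision, and intermediate values are printed rounded; one last rounding to four significant digits.
Distance L = v·t = 0.1405 m/s × 686.6 s = 96.47 m.
In SI base units: W = 24.73 N, H = 7.785e+08 Pa, K = 6.889e-07.
Wear volume V = K·W·L/H = 6.889e-07 · 24.73 · 96.47 / 7.785e+08 = 2.111e-12 m³.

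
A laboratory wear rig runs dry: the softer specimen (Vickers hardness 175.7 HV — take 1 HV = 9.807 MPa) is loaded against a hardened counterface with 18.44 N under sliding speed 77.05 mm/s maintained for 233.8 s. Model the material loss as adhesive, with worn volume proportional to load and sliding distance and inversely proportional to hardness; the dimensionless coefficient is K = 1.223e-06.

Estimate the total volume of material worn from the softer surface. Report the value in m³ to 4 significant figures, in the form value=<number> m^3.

Intermediates are printed rounded; all working math maintains full float precision — one final rounding: four significant digits.
Convert: Sliding speed v = 77.05 mm/s = 0.07705 m/s. Total distance L = v·t = 0.07705 m/s × 233.8 s = 18.01 m.
Convert: Hardness H = 175.7 HV × 9.807 MPa/HV = 1723 MPa = 1.723e+09 Pa.
SI base units throughout: W = 18.44 N, H = 1.723e+09 Pa, K = 1.223e-06.
Worn volume V = K·W·L/H = 1.223e-06 · 18.44 · 18.01 / 1.723e+09 = 2.358e-13 m³.

value=2.358e-13 m^3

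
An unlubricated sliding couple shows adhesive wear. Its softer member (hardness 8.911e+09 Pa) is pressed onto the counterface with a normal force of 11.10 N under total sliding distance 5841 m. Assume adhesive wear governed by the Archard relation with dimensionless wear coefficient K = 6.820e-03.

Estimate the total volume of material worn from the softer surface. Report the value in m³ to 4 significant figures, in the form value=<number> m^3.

Displayed values are rounded; each operation runs at exact precision; one final rounding: 4 significant digits.
Expressed in SI base units: W = 11.10 N, H = 8.911e+09 Pa, K = 6.820e-03.
Volume removed: V = K·W·L/H = 6.820e-03 · 11.10 · 5841 / 8.911e+09 = 4.962e-08 m³.

value=4.962e-08 m^3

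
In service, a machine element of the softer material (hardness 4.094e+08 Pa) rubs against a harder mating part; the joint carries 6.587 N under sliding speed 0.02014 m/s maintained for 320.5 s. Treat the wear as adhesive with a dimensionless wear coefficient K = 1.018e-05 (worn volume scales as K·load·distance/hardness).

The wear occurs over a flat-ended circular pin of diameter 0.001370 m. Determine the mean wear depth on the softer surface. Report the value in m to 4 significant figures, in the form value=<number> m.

All working math runs at full float precision. Displayed values are rounded, and rounded once at the end: four significant digits.
Total distance L = v·t = 0.02014 m/s × 320.5 s = 6.455 m.
Contact area A = π·d²/4 = π·(0.001370 m)²/4 = 1.474e-06 m².
Collected in SI base units: W = 6.587 N, H = 4.094e+08 Pa, K = 1.018e-05.
Worn volume V = K·W·L/H = 1.018e-05 · 6.587 · 6.455 / 4.094e+08 = 1.057e-12 m³.
Wear depth h = V/A = 1.057e-12 / 1.474e-06 = 7.172e-07 m.

value=7.172e-07 m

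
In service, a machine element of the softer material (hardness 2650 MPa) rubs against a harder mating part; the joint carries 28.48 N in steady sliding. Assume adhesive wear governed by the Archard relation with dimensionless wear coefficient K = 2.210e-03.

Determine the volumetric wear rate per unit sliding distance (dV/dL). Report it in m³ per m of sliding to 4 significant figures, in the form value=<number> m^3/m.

Intermediate values are shown rounded. All working math keeps full precision — rounded once at the end: 4 significant digits.
Convert: Hardness H = 2650 MPa = 2.650e+09 Pa.
As SI base values: W = 28.48 N, H = 2.650e+09 Pa, K = 2.210e-03.
Rate of wear dV/dL = K·W/H — distance-free: 2.210e-03 · 28.48 / 2.650e+09 = 2.375e-11 m³/m.

value=2.375e-11 m^3/m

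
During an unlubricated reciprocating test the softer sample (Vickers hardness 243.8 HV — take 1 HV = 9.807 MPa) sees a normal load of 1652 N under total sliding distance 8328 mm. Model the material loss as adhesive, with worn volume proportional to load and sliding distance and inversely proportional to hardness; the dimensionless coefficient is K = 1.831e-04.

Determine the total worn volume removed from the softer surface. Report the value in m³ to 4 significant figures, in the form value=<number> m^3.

Intermediate values are shown rounded, and the computation carries full precision — one last rounding: four significant digits.
Convert: Total distance L = 8328 mm = 8.328 m.
Convert: Hardness H = 243.8 HV × 9.807 MPa/HV = 2391 MPa = 2.391e+09 Pa.
Expressed in SI base units: W = 1652 N, H = 2.391e+09 Pa, K = 1.831e-04.
Wear volume V = K·W·L/H = 1.831e-04 · 1652 · 8.328 / 2.391e+09 = 1.054e-09 m³.

value=1.054e-09 m^3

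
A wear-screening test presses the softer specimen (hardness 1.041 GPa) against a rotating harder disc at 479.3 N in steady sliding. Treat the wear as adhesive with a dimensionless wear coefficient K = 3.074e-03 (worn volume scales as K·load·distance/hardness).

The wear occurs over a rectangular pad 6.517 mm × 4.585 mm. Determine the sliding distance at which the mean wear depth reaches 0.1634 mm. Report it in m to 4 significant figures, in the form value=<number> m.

Intermediates are shown rounded. The computation carries full precision. Rounded just once to 4 significant figures.
Convert: Hardness H = 1.041 GPa = 1.041e+09 Pa.
Convert: Pad sides 6.517 mm × 4.585 mm = 0.006517 m × 0.004585 m. Contact area A = 0.006517 m × 0.004585 m = 2.988e-05 m².
Convert: Depth limit h_lim = 0.1634 mm = 1.634e-04 m.
As SI base values: W = 479.3 N, H = 1.041e+09 Pa, K = 3.074e-03.
Permissible volume V_lim = h_lim·A = 1.634e-04 · 2.988e-05 = 4.882e-09 m³.
Thus life L = V_lim·H/(K·W) = 4.882e-09 · 1.041e+09 / (3.074e-03 · 479.3) = 3.450 m.

value=3.450 m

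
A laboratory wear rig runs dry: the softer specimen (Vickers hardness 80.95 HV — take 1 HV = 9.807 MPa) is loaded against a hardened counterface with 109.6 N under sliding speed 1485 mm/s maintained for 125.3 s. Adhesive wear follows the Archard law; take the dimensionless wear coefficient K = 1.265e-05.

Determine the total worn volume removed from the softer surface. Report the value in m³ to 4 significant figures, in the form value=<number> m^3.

value=3.250e-10 m^3

The algebra carries full float precision, and intermediate values are displayed rounded. Rounded just once, at four significant figures.
Sliding speed v = 1485 mm/s = 1.485 m/s. The distance L = v·t = 1.485 m/s × 125.3 s = 186.1 m.
Hardness H = 80.95 HV × 9.807 MPa/HV = 793.9 MPa = 7.939e+08 Pa.
Collected in SI base units: W = 109.6 N, H = 7.939e+08 Pa, K = 1.265e-05.
Apply Archard: V = K·W·L/H = 1.265e-05 · 109.6 · 186.1 / 7.939e+08 = 3.250e-10 m³.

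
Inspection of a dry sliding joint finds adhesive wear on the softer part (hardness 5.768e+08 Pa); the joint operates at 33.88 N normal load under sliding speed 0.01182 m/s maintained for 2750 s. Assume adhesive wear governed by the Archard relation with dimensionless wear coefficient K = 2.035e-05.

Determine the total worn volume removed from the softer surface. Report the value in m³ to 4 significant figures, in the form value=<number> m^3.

The intermediates are displayed rounded; every step maintains exact precision — a single final rounding: four significant figures.
Path length L = v·t = 0.01182 m/s × 2750 s = 32.51 m.
As SI base values: W = 33.88 N, H = 5.768e+08 Pa, K = 2.035e-05.
Wear volume V = K·W·L/H = 2.035e-05 · 33.88 · 32.51 / 5.768e+08 = 3.885e-11 m³.

value=3.885e-11 m^3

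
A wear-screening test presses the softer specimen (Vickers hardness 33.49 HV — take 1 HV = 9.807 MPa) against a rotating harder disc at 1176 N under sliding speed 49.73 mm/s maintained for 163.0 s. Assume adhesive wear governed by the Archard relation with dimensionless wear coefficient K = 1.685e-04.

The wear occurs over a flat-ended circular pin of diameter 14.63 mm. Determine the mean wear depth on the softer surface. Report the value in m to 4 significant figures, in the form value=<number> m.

value=2.909e-05 m

Shown intermediates are rounded. All arithmetic runs at full precision, and rounded once at the end, at four significant digits.
Sliding speed v = 49.73 mm/s = 0.04973 m/s. Distance covered L = v·t = 0.04973 m/s × 163.0 s = 8.106 m.
Hardness H = 33.49 HV × 9.807 MPa/HV = 328.4 MPa = 3.284e+08 Pa.
Pin diameter d = 14.63 mm = 0.01463 m. Contact area A = π·d²/4 = π·(0.01463 m)²/4 = 1.681e-04 m².
SI base units throughout: W = 1176 N, H = 3.284e+08 Pa, K = 1.685e-04.
By Archard's law, V = K·W·L/H = 1.685e-04 · 1176 · 8.106 / 3.284e+08 = 4.891e-09 m³.
Mean wear depth h = V/A = 4.891e-09 / 1.681e-04 = 2.909e-05 m.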